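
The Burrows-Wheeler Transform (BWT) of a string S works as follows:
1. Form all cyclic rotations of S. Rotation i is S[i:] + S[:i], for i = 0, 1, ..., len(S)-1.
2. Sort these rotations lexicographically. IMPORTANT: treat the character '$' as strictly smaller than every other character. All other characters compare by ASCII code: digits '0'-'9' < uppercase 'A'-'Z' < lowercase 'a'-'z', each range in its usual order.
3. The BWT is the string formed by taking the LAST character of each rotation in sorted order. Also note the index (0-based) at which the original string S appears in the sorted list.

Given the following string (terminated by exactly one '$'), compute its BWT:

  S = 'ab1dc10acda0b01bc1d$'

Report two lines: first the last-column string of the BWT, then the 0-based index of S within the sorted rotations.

All 20 rotations (rotation i = S[i:]+S[:i]):
  rot[0] = ab1dc10acda0b01bc1d$
  rot[1] = b1dc10acda0b01bc1d$a
  rot[2] = 1dc10acda0b01bc1d$ab
  rot[3] = dc10acda0b01bc1d$ab1
  rot[4] = c10acda0b01bc1d$ab1d
  rot[5] = 10acda0b01bc1d$ab1dc
  rot[6] = 0acda0b01bc1d$ab1dc1
  rot[7] = acda0b01bc1d$ab1dc10
  rot[8] = cda0b01bc1d$ab1dc10a
  rot[9] = da0b01bc1d$ab1dc10ac
  rot[10] = a0b01bc1d$ab1dc10acd
  rot[11] = 0b01bc1d$ab1dc10acda
  rot[12] = b01bc1d$ab1dc10acda0
  rot[13] = 01bc1d$ab1dc10acda0b
  rot[14] = 1bc1d$ab1dc10acda0b0
  rot[15] = bc1d$ab1dc10acda0b01
  rot[16] = c1d$ab1dc10acda0b01b
  rot[17] = 1d$ab1dc10acda0b01bc
  rot[18] = d$ab1dc10acda0b01bc1
  rot[19] = $ab1dc10acda0b01bc1d
Sorted (with $ < everything):
  sorted[0] = $ab1dc10acda0b01bc1d  (last char: 'd')
  sorted[1] = 01bc1d$ab1dc10acda0b  (last char: 'b')
  sorted[2] = 0acda0b01bc1d$ab1dc1  (last char: '1')
  sorted[3] = 0b01bc1d$ab1dc10acda  (last char: 'a')
  sorted[4] = 10acda0b01bc1d$ab1dc  (last char: 'c')
  sorted[5] = 1bc1d$ab1dc10acda0b0  (last char: '0')
  sorted[6] = 1d$ab1dc10acda0b01bc  (last char: 'c')
  sorted[7] = 1dc10acda0b01bc1d$ab  (last char: 'b')
  sorted[8] = a0b01bc1d$ab1dc10acd  (last char: 'd')
  sorted[9] = ab1dc10acda0b01bc1d$  (last char: '$')
  sorted[10] = acda0b01bc1d$ab1dc10  (last char: '0')
  sorted[11] = b01bc1d$ab1dc10acda0  (last char: '0')
  sorted[12] = b1dc10acda0b01bc1d$a  (last char: 'a')
  sorted[13] = bc1d$ab1dc10acda0b01  (last char: '1')
  sorted[14] = c10acda0b01bc1d$ab1d  (last char: 'd')
  sorted[15] = c1d$ab1dc10acda0b01b  (last char: 'b')
  sorted[16] = cda0b01bc1d$ab1dc10a  (last char: 'a')
  sorted[17] = d$ab1dc10acda0b01bc1  (last char: '1')
  sorted[18] = da0b01bc1d$ab1dc10ac  (last char: 'c')
  sorted[19] = dc10acda0b01bc1d$ab1  (last char: '1')
Last column: db1ac0cbd$00a1dba1c1
Original string S is at sorted index 9

Answer: db1ac0cbd$00a1dba1c1
9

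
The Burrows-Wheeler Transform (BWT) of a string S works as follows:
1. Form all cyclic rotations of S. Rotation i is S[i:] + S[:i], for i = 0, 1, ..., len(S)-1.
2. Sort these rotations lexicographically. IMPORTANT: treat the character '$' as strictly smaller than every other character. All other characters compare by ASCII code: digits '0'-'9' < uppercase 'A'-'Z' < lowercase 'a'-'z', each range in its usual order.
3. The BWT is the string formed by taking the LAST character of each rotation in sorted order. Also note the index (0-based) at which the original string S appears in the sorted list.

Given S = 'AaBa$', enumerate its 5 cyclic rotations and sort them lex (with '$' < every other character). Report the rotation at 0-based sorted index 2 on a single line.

All 5 rotations (rotation i = S[i:]+S[:i]):
  rot[0] = AaBa$
  rot[1] = aBa$A
  rot[2] = Ba$Aa
  rot[3] = a$AaB
  rot[4] = $AaBa
Sorted (with $ < everything):
  sorted[0] = $AaBa
  sorted[1] = AaBa$
  sorted[2] = Ba$Aa
  sorted[3] = a$AaB
  sorted[4] = aBa$A
sorted[2] = Ba$Aa

Answer: Ba$Aa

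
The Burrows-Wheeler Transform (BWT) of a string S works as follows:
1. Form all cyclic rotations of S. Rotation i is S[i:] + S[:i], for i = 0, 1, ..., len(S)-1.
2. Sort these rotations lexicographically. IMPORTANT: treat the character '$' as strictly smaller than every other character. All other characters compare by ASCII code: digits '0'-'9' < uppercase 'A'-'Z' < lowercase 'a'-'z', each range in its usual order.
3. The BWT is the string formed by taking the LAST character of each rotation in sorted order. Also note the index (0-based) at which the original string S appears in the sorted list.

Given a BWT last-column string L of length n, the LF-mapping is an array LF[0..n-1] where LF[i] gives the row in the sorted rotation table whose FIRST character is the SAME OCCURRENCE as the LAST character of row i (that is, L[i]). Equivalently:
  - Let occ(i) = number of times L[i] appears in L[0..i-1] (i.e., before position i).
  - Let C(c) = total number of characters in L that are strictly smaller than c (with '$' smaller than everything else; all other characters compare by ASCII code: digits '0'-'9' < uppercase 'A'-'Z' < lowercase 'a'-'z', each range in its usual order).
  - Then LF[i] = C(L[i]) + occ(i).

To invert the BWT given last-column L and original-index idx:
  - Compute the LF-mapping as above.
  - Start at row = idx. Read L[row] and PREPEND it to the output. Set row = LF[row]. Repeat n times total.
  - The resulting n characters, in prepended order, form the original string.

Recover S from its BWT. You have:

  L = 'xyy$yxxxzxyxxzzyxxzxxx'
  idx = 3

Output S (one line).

LF mapping: 1 13 14 0 15 2 3 4 18 5 16 6 7 19 20 17 8 9 21 10 11 12
Walk LF starting at row 3, prepending L[row]:
  step 1: row=3, L[3]='$', prepend. Next row=LF[3]=0
  step 2: row=0, L[0]='x', prepend. Next row=LF[0]=1
  step 3: row=1, L[1]='y', prepend. Next row=LF[1]=13
  step 4: row=13, L[13]='z', prepend. Next row=LF[13]=19
  step 5: row=19, L[19]='x', prepend. Next row=LF[19]=10
  step 6: row=10, L[10]='y', prepend. Next row=LF[10]=16
  step 7: row=16, L[16]='x', prepend. Next row=LF[16]=8
  step 8: row=8, L[8]='z', prepend. Next row=LF[8]=18
  step 9: row=18, L[18]='z', prepend. Next row=LF[18]=21
  step 10: row=21, L[21]='x', prepend. Next row=LF[21]=12
  step 11: row=12, L[12]='x', prepend. Next row=LF[12]=7
  step 12: row=7, L[7]='x', prepend. Next row=LF[7]=4
  step 13: row=4, L[4]='y', prepend. Next row=LF[4]=15
  step 14: row=15, L[15]='y', prepend. Next row=LF[15]=17
  step 15: row=17, L[17]='x', prepend. Next row=LF[17]=9
  step 16: row=9, L[9]='x', prepend. Next row=LF[9]=5
  step 17: row=5, L[5]='x', prepend. Next row=LF[5]=2
  step 18: row=2, L[2]='y', prepend. Next row=LF[2]=14
  step 19: row=14, L[14]='z', prepend. Next row=LF[14]=20
  step 20: row=20, L[20]='x', prepend. Next row=LF[20]=11
  step 21: row=11, L[11]='x', prepend. Next row=LF[11]=6
  step 22: row=6, L[6]='x', prepend. Next row=LF[6]=3
Reversed output: xxxzyxxxyyxxxzzxyxzyx$

Answer: xxxzyxxxyyxxxzzxyxzyx$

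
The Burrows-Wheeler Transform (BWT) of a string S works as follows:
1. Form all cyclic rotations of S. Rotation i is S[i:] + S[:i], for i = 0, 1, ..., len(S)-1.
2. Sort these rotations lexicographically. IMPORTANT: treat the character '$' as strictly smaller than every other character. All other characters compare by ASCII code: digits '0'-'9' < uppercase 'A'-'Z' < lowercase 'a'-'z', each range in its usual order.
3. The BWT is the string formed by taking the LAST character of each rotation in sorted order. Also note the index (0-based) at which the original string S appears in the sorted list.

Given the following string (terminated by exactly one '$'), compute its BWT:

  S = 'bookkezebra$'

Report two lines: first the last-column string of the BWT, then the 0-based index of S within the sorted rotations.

Answer: ar$ezkkoobbe
2

Derivation:
All 12 rotations (rotation i = S[i:]+S[:i]):
  rot[0] = bookkezebra$
  rot[1] = ookkezebra$b
  rot[2] = okkezebra$bo
  rot[3] = kkezebra$boo
  rot[4] = kezebra$book
  rot[5] = ezebra$bookk
  rot[6] = zebra$bookke
  rot[7] = ebra$bookkez
  rot[8] = bra$bookkeze
  rot[9] = ra$bookkezeb
  rot[10] = a$bookkezebr
  rot[11] = $bookkezebra
Sorted (with $ < everything):
  sorted[0] = $bookkezebra  (last char: 'a')
  sorted[1] = a$bookkezebr  (last char: 'r')
  sorted[2] = bookkezebra$  (last char: '$')
  sorted[3] = bra$bookkeze  (last char: 'e')
  sorted[4] = ebra$bookkez  (last char: 'z')
  sorted[5] = ezebra$bookk  (last char: 'k')
  sorted[6] = kezebra$book  (last char: 'k')
  sorted[7] = kkezebra$boo  (last char: 'o')
  sorted[8] = okkezebra$bo  (last char: 'o')
  sorted[9] = ookkezebra$b  (last char: 'b')
  sorted[10] = ra$bookkezeb  (last char: 'b')
  sorted[11] = zebra$bookke  (last char: 'e')
Last column: ar$ezkkoobbe
Original string S is at sorted index 2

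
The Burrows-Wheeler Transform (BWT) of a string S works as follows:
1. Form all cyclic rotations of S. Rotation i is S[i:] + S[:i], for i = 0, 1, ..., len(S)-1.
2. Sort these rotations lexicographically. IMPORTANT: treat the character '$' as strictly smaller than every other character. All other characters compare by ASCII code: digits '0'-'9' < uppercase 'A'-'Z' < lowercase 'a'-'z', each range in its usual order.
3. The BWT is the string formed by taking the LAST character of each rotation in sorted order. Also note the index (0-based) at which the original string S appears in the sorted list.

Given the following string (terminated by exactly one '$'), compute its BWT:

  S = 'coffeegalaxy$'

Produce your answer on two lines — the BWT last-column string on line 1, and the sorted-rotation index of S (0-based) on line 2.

All 13 rotations (rotation i = S[i:]+S[:i]):
  rot[0] = coffeegalaxy$
  rot[1] = offeegalaxy$c
  rot[2] = ffeegalaxy$co
  rot[3] = feegalaxy$cof
  rot[4] = eegalaxy$coff
  rot[5] = egalaxy$coffe
  rot[6] = galaxy$coffee
  rot[7] = alaxy$coffeeg
  rot[8] = laxy$coffeega
  rot[9] = axy$coffeegal
  rot[10] = xy$coffeegala
  rot[11] = y$coffeegalax
  rot[12] = $coffeegalaxy
Sorted (with $ < everything):
  sorted[0] = $coffeegalaxy  (last char: 'y')
  sorted[1] = alaxy$coffeeg  (last char: 'g')
  sorted[2] = axy$coffeegal  (last char: 'l')
  sorted[3] = coffeegalaxy$  (last char: '$')
  sorted[4] = eegalaxy$coff  (last char: 'f')
  sorted[5] = egalaxy$coffe  (last char: 'e')
  sorted[6] = feegalaxy$cof  (last char: 'f')
  sorted[7] = ffeegalaxy$co  (last char: 'o')
  sorted[8] = galaxy$coffee  (last char: 'e')
  sorted[9] = laxy$coffeega  (last char: 'a')
  sorted[10] = offeegalaxy$c  (last char: 'c')
  sorted[11] = xy$coffeegala  (last char: 'a')
  sorted[12] = y$coffeegalax  (last char: 'x')
Last column: ygl$fefoeacax
Original string S is at sorted index 3

Answer: ygl$fefoeacax
3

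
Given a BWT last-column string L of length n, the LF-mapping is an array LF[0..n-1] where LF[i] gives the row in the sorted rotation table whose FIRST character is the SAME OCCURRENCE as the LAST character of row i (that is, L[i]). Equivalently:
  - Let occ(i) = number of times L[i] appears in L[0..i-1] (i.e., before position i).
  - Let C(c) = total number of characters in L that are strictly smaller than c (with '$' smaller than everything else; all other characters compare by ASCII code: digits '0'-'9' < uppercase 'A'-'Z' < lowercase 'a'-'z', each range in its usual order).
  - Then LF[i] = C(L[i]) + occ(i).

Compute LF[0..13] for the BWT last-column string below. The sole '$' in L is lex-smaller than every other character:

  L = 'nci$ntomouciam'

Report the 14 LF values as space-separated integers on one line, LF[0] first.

Answer: 8 2 4 0 9 12 10 6 11 13 3 5 1 7

Derivation:
Char counts: '$':1, 'a':1, 'c':2, 'i':2, 'm':2, 'n':2, 'o':2, 't':1, 'u':1
C (first-col start): C('$')=0, C('a')=1, C('c')=2, C('i')=4, C('m')=6, C('n')=8, C('o')=10, C('t')=12, C('u')=13
L[0]='n': occ=0, LF[0]=C('n')+0=8+0=8
L[1]='c': occ=0, LF[1]=C('c')+0=2+0=2
L[2]='i': occ=0, LF[2]=C('i')+0=4+0=4
L[3]='$': occ=0, LF[3]=C('$')+0=0+0=0
L[4]='n': occ=1, LF[4]=C('n')+1=8+1=9
L[5]='t': occ=0, LF[5]=C('t')+0=12+0=12
L[6]='o': occ=0, LF[6]=C('o')+0=10+0=10
L[7]='m': occ=0, LF[7]=C('m')+0=6+0=6
L[8]='o': occ=1, LF[8]=C('o')+1=10+1=11
L[9]='u': occ=0, LF[9]=C('u')+0=13+0=13
L[10]='c': occ=1, LF[10]=C('c')+1=2+1=3
L[11]='i': occ=1, LF[11]=C('i')+1=4+1=5
L[12]='a': occ=0, LF[12]=C('a')+0=1+0=1
L[13]='m': occ=1, LF[13]=C('m')+1=6+1=7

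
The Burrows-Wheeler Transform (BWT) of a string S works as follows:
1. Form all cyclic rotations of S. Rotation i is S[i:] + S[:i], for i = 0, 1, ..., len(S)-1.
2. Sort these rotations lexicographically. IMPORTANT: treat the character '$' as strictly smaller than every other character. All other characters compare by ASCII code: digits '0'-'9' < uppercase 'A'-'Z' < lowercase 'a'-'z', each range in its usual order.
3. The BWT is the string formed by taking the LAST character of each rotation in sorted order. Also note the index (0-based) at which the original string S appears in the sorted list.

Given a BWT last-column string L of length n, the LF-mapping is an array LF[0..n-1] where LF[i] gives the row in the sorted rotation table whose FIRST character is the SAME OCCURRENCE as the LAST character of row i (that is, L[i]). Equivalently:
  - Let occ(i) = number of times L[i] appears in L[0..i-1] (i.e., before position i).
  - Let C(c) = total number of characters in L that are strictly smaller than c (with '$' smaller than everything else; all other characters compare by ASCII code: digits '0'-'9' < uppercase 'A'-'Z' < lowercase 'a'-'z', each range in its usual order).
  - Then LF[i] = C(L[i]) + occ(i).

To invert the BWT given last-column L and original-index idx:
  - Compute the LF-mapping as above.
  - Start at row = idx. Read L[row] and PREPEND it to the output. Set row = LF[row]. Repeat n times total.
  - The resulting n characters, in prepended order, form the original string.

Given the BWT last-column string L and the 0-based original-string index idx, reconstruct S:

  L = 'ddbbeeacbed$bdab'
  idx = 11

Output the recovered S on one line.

Answer: ddabdebbaebcbed$

Derivation:
LF mapping: 9 10 3 4 13 14 1 8 5 15 11 0 6 12 2 7
Walk LF starting at row 11, prepending L[row]:
  step 1: row=11, L[11]='$', prepend. Next row=LF[11]=0
  step 2: row=0, L[0]='d', prepend. Next row=LF[0]=9
  step 3: row=9, L[9]='e', prepend. Next row=LF[9]=15
  step 4: row=15, L[15]='b', prepend. Next row=LF[15]=7
  step 5: row=7, L[7]='c', prepend. Next row=LF[7]=8
  step 6: row=8, L[8]='b', prepend. Next row=LF[8]=5
  step 7: row=5, L[5]='e', prepend. Next row=LF[5]=14
  step 8: row=14, L[14]='a', prepend. Next row=LF[14]=2
  step 9: row=2, L[2]='b', prepend. Next row=LF[2]=3
  step 10: row=3, L[3]='b', prepend. Next row=LF[3]=4
  step 11: row=4, L[4]='e', prepend. Next row=LF[4]=13
  step 12: row=13, L[13]='d', prepend. Next row=LF[13]=12
  step 13: row=12, L[12]='b', prepend. Next row=LF[12]=6
  step 14: row=6, L[6]='a', prepend. Next row=LF[6]=1
  step 15: row=1, L[1]='d', prepend. Next row=LF[1]=10
  step 16: row=10, L[10]='d', prepend. Next row=LF[10]=11
Reversed output: ddabdebbaebcbed$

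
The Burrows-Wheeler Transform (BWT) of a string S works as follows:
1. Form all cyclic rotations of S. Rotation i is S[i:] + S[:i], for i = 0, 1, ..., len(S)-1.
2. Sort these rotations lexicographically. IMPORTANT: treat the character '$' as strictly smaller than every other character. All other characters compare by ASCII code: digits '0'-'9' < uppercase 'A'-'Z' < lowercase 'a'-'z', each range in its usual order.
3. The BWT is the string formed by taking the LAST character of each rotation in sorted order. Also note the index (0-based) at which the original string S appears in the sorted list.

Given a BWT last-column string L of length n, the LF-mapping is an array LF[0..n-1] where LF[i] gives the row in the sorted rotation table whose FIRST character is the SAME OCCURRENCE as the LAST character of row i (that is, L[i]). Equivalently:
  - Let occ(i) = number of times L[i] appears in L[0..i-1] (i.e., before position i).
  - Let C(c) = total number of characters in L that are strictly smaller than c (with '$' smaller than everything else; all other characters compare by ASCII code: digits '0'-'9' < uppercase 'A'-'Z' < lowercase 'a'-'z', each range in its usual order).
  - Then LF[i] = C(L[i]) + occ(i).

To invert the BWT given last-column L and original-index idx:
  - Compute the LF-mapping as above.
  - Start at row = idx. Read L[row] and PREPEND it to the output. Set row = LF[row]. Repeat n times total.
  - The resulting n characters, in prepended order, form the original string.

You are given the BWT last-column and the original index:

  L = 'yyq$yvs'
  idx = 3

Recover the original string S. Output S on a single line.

Answer: vyqsyy$

Derivation:
LF mapping: 4 5 1 0 6 3 2
Walk LF starting at row 3, prepending L[row]:
  step 1: row=3, L[3]='$', prepend. Next row=LF[3]=0
  step 2: row=0, L[0]='y', prepend. Next row=LF[0]=4
  step 3: row=4, L[4]='y', prepend. Next row=LF[4]=6
  step 4: row=6, L[6]='s', prepend. Next row=LF[6]=2
  step 5: row=2, L[2]='q', prepend. Next row=LF[2]=1
  step 6: row=1, L[1]='y', prepend. Next row=LF[1]=5
  step 7: row=5, L[5]='v', prepend. Next row=LF[5]=3
Reversed output: vyqsyy$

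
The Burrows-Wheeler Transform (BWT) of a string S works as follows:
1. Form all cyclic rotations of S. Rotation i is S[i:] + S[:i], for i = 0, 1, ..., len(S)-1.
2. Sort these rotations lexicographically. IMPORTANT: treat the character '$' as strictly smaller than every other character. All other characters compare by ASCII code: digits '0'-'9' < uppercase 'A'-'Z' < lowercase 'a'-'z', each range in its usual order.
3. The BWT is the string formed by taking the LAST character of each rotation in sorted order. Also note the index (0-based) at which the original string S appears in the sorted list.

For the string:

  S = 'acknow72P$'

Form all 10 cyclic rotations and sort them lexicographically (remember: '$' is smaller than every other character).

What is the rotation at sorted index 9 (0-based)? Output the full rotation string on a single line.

Answer: w72P$ackno

Derivation:
All 10 rotations (rotation i = S[i:]+S[:i]):
  rot[0] = acknow72P$
  rot[1] = cknow72P$a
  rot[2] = know72P$ac
  rot[3] = now72P$ack
  rot[4] = ow72P$ackn
  rot[5] = w72P$ackno
  rot[6] = 72P$acknow
  rot[7] = 2P$acknow7
  rot[8] = P$acknow72
  rot[9] = $acknow72P
Sorted (with $ < everything):
  sorted[0] = $acknow72P
  sorted[1] = 2P$acknow7
  sorted[2] = 72P$acknow
  sorted[3] = P$acknow72
  sorted[4] = acknow72P$
  sorted[5] = cknow72P$a
  sorted[6] = know72P$ac
  sorted[7] = now72P$ack
  sorted[8] = ow72P$ackn
  sorted[9] = w72P$ackno
sorted[9] = w72P$ackno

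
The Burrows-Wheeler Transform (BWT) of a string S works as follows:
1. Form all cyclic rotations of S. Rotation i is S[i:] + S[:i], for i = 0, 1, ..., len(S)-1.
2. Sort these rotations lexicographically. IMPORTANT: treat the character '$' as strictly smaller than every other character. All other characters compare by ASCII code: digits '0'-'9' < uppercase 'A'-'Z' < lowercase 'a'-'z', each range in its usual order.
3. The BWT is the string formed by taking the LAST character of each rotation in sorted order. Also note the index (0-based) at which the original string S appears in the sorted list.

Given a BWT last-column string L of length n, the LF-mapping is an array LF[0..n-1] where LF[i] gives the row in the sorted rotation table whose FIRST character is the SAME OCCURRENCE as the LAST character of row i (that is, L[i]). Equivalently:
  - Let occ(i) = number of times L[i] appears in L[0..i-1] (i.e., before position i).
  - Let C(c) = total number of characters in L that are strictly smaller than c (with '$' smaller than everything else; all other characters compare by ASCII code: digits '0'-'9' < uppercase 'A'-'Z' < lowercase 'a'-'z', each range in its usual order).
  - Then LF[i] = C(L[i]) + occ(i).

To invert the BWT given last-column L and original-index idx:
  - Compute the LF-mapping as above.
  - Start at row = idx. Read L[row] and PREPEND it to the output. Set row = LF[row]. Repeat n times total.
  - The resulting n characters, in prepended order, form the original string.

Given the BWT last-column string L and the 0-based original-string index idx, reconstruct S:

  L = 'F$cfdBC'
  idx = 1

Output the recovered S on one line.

LF mapping: 3 0 4 6 5 1 2
Walk LF starting at row 1, prepending L[row]:
  step 1: row=1, L[1]='$', prepend. Next row=LF[1]=0
  step 2: row=0, L[0]='F', prepend. Next row=LF[0]=3
  step 3: row=3, L[3]='f', prepend. Next row=LF[3]=6
  step 4: row=6, L[6]='C', prepend. Next row=LF[6]=2
  step 5: row=2, L[2]='c', prepend. Next row=LF[2]=4
  step 6: row=4, L[4]='d', prepend. Next row=LF[4]=5
  step 7: row=5, L[5]='B', prepend. Next row=LF[5]=1
Reversed output: BdcCfF$

Answer: BdcCfF$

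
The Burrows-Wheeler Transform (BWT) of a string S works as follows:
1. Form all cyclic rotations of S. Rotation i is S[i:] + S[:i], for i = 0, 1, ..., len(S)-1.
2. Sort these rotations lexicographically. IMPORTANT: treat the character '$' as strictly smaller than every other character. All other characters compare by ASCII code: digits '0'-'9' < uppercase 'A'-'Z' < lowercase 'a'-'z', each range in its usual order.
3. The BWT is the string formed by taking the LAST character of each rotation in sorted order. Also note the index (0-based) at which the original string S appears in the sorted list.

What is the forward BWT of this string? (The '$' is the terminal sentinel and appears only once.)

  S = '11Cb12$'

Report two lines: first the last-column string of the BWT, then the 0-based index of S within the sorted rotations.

All 7 rotations (rotation i = S[i:]+S[:i]):
  rot[0] = 11Cb12$
  rot[1] = 1Cb12$1
  rot[2] = Cb12$11
  rot[3] = b12$11C
  rot[4] = 12$11Cb
  rot[5] = 2$11Cb1
  rot[6] = $11Cb12
Sorted (with $ < everything):
  sorted[0] = $11Cb12  (last char: '2')
  sorted[1] = 11Cb12$  (last char: '$')
  sorted[2] = 12$11Cb  (last char: 'b')
  sorted[3] = 1Cb12$1  (last char: '1')
  sorted[4] = 2$11Cb1  (last char: '1')
  sorted[5] = Cb12$11  (last char: '1')
  sorted[6] = b12$11C  (last char: 'C')
Last column: 2$b111C
Original string S is at sorted index 1

Answer: 2$b111C
1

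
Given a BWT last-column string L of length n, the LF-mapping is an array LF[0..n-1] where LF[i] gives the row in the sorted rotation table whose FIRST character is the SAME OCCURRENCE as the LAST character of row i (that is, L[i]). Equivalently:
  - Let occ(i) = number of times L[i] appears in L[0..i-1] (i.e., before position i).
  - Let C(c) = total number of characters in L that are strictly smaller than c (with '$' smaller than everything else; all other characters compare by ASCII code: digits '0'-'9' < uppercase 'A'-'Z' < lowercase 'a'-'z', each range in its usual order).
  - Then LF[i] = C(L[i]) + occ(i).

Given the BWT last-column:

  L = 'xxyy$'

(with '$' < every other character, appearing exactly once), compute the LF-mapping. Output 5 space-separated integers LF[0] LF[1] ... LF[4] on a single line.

Char counts: '$':1, 'x':2, 'y':2
C (first-col start): C('$')=0, C('x')=1, C('y')=3
L[0]='x': occ=0, LF[0]=C('x')+0=1+0=1
L[1]='x': occ=1, LF[1]=C('x')+1=1+1=2
L[2]='y': occ=0, LF[2]=C('y')+0=3+0=3
L[3]='y': occ=1, LF[3]=C('y')+1=3+1=4
L[4]='$': occ=0, LF[4]=C('$')+0=0+0=0

Answer: 1 2 3 4 0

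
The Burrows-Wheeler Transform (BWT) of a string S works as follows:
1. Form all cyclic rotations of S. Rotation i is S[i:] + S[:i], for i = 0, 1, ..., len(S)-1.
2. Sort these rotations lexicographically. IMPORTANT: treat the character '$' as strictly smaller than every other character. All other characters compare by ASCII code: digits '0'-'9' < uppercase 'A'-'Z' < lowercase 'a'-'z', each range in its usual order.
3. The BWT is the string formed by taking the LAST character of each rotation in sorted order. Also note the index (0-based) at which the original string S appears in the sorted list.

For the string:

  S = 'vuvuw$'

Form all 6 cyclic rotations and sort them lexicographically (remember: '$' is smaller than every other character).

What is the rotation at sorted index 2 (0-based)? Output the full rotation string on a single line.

Answer: uw$vuv

Derivation:
All 6 rotations (rotation i = S[i:]+S[:i]):
  rot[0] = vuvuw$
  rot[1] = uvuw$v
  rot[2] = vuw$vu
  rot[3] = uw$vuv
  rot[4] = w$vuvu
  rot[5] = $vuvuw
Sorted (with $ < everything):
  sorted[0] = $vuvuw
  sorted[1] = uvuw$v
  sorted[2] = uw$vuv
  sorted[3] = vuvuw$
  sorted[4] = vuw$vu
  sorted[5] = w$vuvu
sorted[2] = uw$vuv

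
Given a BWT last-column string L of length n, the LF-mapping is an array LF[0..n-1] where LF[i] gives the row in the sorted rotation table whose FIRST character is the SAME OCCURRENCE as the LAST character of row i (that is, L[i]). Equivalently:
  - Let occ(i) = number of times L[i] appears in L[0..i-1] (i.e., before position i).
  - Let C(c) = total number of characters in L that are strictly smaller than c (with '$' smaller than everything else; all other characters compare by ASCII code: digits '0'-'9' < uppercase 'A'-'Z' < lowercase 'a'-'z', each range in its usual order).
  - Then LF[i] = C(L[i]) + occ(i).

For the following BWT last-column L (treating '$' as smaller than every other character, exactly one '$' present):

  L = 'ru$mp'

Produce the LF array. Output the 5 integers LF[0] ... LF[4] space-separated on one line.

Answer: 3 4 0 1 2

Derivation:
Char counts: '$':1, 'm':1, 'p':1, 'r':1, 'u':1
C (first-col start): C('$')=0, C('m')=1, C('p')=2, C('r')=3, C('u')=4
L[0]='r': occ=0, LF[0]=C('r')+0=3+0=3
L[1]='u': occ=0, LF[1]=C('u')+0=4+0=4
L[2]='$': occ=0, LF[2]=C('$')+0=0+0=0
L[3]='m': occ=0, LF[3]=C('m')+0=1+0=1
L[4]='p': occ=0, LF[4]=C('p')+0=2+0=2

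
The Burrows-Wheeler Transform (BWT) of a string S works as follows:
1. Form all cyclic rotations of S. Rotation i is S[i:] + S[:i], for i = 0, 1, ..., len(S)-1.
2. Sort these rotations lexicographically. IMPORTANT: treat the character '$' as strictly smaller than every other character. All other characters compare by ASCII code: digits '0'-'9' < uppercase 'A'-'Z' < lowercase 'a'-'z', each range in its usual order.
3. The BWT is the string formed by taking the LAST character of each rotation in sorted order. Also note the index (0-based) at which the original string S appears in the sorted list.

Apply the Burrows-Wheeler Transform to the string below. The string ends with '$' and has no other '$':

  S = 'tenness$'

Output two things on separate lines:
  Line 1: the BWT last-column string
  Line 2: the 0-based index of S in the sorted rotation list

All 8 rotations (rotation i = S[i:]+S[:i]):
  rot[0] = tenness$
  rot[1] = enness$t
  rot[2] = nness$te
  rot[3] = ness$ten
  rot[4] = ess$tenn
  rot[5] = ss$tenne
  rot[6] = s$tennes
  rot[7] = $tenness
Sorted (with $ < everything):
  sorted[0] = $tenness  (last char: 's')
  sorted[1] = enness$t  (last char: 't')
  sorted[2] = ess$tenn  (last char: 'n')
  sorted[3] = ness$ten  (last char: 'n')
  sorted[4] = nness$te  (last char: 'e')
  sorted[5] = s$tennes  (last char: 's')
  sorted[6] = ss$tenne  (last char: 'e')
  sorted[7] = tenness$  (last char: '$')
Last column: stnnese$
Original string S is at sorted index 7

Answer: stnnese$
7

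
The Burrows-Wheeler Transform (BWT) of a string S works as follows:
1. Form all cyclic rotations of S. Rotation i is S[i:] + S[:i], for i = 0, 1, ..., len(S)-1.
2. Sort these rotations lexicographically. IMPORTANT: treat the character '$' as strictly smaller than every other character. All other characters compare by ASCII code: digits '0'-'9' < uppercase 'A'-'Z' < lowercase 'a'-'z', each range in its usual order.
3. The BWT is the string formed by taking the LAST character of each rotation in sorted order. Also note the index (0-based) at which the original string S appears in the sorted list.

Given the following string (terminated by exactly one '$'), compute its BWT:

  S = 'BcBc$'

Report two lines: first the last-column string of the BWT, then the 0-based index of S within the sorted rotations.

Answer: cc$BB
2

Derivation:
All 5 rotations (rotation i = S[i:]+S[:i]):
  rot[0] = BcBc$
  rot[1] = cBc$B
  rot[2] = Bc$Bc
  rot[3] = c$BcB
  rot[4] = $BcBc
Sorted (with $ < everything):
  sorted[0] = $BcBc  (last char: 'c')
  sorted[1] = Bc$Bc  (last char: 'c')
  sorted[2] = BcBc$  (last char: '$')
  sorted[3] = c$BcB  (last char: 'B')
  sorted[4] = cBc$B  (last char: 'B')
Last column: cc$BB
Original string S is at sorted index 2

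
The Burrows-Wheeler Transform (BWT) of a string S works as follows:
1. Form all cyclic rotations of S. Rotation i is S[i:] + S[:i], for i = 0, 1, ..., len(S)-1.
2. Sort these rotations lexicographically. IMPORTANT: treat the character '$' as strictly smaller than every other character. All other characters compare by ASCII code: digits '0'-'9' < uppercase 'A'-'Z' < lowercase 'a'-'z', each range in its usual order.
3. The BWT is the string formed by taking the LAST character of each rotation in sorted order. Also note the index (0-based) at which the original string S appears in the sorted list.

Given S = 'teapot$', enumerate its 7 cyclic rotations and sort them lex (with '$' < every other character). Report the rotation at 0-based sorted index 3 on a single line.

Answer: ot$teap

Derivation:
All 7 rotations (rotation i = S[i:]+S[:i]):
  rot[0] = teapot$
  rot[1] = eapot$t
  rot[2] = apot$te
  rot[3] = pot$tea
  rot[4] = ot$teap
  rot[5] = t$teapo
  rot[6] = $teapot
Sorted (with $ < everything):
  sorted[0] = $teapot
  sorted[1] = apot$te
  sorted[2] = eapot$t
  sorted[3] = ot$teap
  sorted[4] = pot$tea
  sorted[5] = t$teapo
  sorted[6] = teapot$
sorted[3] = ot$teap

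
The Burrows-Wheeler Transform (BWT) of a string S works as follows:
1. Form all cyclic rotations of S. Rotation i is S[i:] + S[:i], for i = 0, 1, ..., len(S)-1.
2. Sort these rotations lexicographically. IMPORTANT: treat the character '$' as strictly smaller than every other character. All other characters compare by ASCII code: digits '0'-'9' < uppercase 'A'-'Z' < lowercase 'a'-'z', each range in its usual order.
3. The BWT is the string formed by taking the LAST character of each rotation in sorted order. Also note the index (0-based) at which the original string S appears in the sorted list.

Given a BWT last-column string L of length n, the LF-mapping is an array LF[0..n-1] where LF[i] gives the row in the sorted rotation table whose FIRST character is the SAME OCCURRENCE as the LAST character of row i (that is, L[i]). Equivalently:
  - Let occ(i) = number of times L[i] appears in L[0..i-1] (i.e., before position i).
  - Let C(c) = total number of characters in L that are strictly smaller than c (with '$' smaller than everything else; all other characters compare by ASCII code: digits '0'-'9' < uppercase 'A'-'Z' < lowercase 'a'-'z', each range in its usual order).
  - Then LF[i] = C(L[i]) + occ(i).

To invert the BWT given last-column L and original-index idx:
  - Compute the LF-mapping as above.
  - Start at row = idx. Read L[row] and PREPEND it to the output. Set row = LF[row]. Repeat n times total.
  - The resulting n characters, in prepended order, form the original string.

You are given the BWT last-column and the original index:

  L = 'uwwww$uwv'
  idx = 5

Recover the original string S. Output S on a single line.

LF mapping: 1 4 5 6 7 0 2 8 3
Walk LF starting at row 5, prepending L[row]:
  step 1: row=5, L[5]='$', prepend. Next row=LF[5]=0
  step 2: row=0, L[0]='u', prepend. Next row=LF[0]=1
  step 3: row=1, L[1]='w', prepend. Next row=LF[1]=4
  step 4: row=4, L[4]='w', prepend. Next row=LF[4]=7
  step 5: row=7, L[7]='w', prepend. Next row=LF[7]=8
  step 6: row=8, L[8]='v', prepend. Next row=LF[8]=3
  step 7: row=3, L[3]='w', prepend. Next row=LF[3]=6
  step 8: row=6, L[6]='u', prepend. Next row=LF[6]=2
  step 9: row=2, L[2]='w', prepend. Next row=LF[2]=5
Reversed output: wuwvwwwu$

Answer: wuwvwwwu$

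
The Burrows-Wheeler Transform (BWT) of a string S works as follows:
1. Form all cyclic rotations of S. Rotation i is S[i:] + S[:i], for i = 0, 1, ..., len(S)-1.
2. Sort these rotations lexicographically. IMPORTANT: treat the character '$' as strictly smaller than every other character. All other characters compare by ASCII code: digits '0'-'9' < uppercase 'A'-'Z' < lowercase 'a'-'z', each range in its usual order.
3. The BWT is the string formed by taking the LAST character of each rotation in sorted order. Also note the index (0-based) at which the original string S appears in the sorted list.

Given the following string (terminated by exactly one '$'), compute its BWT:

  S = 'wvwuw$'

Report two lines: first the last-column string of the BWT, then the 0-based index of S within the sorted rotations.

Answer: wwwuv$
5

Derivation:
All 6 rotations (rotation i = S[i:]+S[:i]):
  rot[0] = wvwuw$
  rot[1] = vwuw$w
  rot[2] = wuw$wv
  rot[3] = uw$wvw
  rot[4] = w$wvwu
  rot[5] = $wvwuw
Sorted (with $ < everything):
  sorted[0] = $wvwuw  (last char: 'w')
  sorted[1] = uw$wvw  (last char: 'w')
  sorted[2] = vwuw$w  (last char: 'w')
  sorted[3] = w$wvwu  (last char: 'u')
  sorted[4] = wuw$wv  (last char: 'v')
  sorted[5] = wvwuw$  (last char: '$')
Last column: wwwuv$
Original string S is at sorted index 5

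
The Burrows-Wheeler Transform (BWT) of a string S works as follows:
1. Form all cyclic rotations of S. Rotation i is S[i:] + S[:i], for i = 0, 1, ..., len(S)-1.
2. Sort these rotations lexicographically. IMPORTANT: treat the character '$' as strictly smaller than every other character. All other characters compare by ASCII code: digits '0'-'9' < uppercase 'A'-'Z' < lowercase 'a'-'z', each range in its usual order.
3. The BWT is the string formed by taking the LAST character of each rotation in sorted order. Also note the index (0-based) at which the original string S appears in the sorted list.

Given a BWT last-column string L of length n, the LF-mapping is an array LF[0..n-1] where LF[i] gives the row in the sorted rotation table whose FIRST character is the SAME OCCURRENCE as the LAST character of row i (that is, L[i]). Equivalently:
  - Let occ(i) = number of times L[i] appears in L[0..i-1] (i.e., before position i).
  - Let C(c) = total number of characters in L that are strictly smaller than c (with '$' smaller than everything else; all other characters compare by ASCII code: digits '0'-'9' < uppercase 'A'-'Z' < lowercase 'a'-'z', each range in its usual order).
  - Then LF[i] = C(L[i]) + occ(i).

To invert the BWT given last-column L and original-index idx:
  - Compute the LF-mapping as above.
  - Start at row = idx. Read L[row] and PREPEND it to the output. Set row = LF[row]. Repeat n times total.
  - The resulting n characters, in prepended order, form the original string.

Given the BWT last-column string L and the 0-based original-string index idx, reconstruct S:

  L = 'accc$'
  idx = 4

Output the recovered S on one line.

Answer: ccca$

Derivation:
LF mapping: 1 2 3 4 0
Walk LF starting at row 4, prepending L[row]:
  step 1: row=4, L[4]='$', prepend. Next row=LF[4]=0
  step 2: row=0, L[0]='a', prepend. Next row=LF[0]=1
  step 3: row=1, L[1]='c', prepend. Next row=LF[1]=2
  step 4: row=2, L[2]='c', prepend. Next row=LF[2]=3
  step 5: row=3, L[3]='c', prepend. Next row=LF[3]=4
Reversed output: ccca$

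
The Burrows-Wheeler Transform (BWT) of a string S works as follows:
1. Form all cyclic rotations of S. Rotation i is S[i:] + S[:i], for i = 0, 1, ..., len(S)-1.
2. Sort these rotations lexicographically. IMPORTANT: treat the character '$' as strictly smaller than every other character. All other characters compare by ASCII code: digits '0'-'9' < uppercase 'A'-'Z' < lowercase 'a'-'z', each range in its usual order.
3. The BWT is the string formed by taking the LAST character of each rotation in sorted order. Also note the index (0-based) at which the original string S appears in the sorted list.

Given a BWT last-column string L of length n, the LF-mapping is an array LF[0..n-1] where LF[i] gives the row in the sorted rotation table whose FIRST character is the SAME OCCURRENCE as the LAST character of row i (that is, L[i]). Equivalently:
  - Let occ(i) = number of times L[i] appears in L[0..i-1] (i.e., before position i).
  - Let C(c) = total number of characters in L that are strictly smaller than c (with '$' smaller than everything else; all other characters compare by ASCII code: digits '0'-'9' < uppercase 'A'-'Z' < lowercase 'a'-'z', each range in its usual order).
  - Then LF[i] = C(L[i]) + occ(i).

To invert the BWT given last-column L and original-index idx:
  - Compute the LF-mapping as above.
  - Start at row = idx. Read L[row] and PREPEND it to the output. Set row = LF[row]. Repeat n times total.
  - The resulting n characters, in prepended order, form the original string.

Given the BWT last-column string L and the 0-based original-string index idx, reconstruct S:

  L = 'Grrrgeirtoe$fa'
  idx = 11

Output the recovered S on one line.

LF mapping: 1 9 10 11 6 3 7 12 13 8 4 0 5 2
Walk LF starting at row 11, prepending L[row]:
  step 1: row=11, L[11]='$', prepend. Next row=LF[11]=0
  step 2: row=0, L[0]='G', prepend. Next row=LF[0]=1
  step 3: row=1, L[1]='r', prepend. Next row=LF[1]=9
  step 4: row=9, L[9]='o', prepend. Next row=LF[9]=8
  step 5: row=8, L[8]='t', prepend. Next row=LF[8]=13
  step 6: row=13, L[13]='a', prepend. Next row=LF[13]=2
  step 7: row=2, L[2]='r', prepend. Next row=LF[2]=10
  step 8: row=10, L[10]='e', prepend. Next row=LF[10]=4
  step 9: row=4, L[4]='g', prepend. Next row=LF[4]=6
  step 10: row=6, L[6]='i', prepend. Next row=LF[6]=7
  step 11: row=7, L[7]='r', prepend. Next row=LF[7]=12
  step 12: row=12, L[12]='f', prepend. Next row=LF[12]=5
  step 13: row=5, L[5]='e', prepend. Next row=LF[5]=3
  step 14: row=3, L[3]='r', prepend. Next row=LF[3]=11
Reversed output: refrigeratorG$

Answer: refrigeratorG$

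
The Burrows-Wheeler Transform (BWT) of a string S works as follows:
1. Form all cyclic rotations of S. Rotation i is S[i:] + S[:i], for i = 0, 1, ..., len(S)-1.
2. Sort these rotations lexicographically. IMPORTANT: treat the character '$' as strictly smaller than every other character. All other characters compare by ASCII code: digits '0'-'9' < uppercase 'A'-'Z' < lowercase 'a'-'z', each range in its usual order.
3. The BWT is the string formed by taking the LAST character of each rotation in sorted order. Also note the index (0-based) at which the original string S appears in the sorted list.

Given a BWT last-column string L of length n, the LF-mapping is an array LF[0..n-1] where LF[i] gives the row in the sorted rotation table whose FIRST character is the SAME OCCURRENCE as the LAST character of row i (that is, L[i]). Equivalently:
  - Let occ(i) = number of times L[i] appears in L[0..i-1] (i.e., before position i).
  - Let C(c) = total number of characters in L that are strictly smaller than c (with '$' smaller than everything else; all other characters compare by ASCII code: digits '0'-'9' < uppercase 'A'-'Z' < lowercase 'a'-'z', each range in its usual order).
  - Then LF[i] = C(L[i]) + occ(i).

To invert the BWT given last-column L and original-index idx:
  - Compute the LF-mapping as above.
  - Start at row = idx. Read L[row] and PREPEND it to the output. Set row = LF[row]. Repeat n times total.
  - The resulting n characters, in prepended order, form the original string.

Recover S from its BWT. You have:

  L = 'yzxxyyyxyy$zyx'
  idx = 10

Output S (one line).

Answer: yyyyxzyzxxxyy$

Derivation:
LF mapping: 5 12 1 2 6 7 8 3 9 10 0 13 11 4
Walk LF starting at row 10, prepending L[row]:
  step 1: row=10, L[10]='$', prepend. Next row=LF[10]=0
  step 2: row=0, L[0]='y', prepend. Next row=LF[0]=5
  step 3: row=5, L[5]='y', prepend. Next row=LF[5]=7
  step 4: row=7, L[7]='x', prepend. Next row=LF[7]=3
  step 5: row=3, L[3]='x', prepend. Next row=LF[3]=2
  step 6: row=2, L[2]='x', prepend. Next row=LF[2]=1
  step 7: row=1, L[1]='z', prepend. Next row=LF[1]=12
  step 8: row=12, L[12]='y', prepend. Next row=LF[12]=11
  step 9: row=11, L[11]='z', prepend. Next row=LF[11]=13
  step 10: row=13, L[13]='x', prepend. Next row=LF[13]=4
  step 11: row=4, L[4]='y', prepend. Next row=LF[4]=6
  step 12: row=6, L[6]='y', prepend. Next row=LF[6]=8
  step 13: row=8, L[8]='y', prepend. Next row=LF[8]=9
  step 14: row=9, L[9]='y', prepend. Next row=LF[9]=10
Reversed output: yyyyxzyzxxxyy$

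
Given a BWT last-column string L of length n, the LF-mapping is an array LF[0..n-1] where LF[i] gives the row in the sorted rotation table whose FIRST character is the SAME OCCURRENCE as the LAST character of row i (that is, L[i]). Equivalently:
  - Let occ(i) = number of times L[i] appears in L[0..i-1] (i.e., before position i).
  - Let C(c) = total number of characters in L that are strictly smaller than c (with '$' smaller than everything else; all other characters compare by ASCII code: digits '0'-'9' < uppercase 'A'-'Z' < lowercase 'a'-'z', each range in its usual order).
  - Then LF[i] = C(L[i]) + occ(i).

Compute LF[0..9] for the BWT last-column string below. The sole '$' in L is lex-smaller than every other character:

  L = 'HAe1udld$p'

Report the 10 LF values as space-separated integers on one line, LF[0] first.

Answer: 3 2 6 1 9 4 7 5 0 8

Derivation:
Char counts: '$':1, '1':1, 'A':1, 'H':1, 'd':2, 'e':1, 'l':1, 'p':1, 'u':1
C (first-col start): C('$')=0, C('1')=1, C('A')=2, C('H')=3, C('d')=4, C('e')=6, C('l')=7, C('p')=8, C('u')=9
L[0]='H': occ=0, LF[0]=C('H')+0=3+0=3
L[1]='A': occ=0, LF[1]=C('A')+0=2+0=2
L[2]='e': occ=0, LF[2]=C('e')+0=6+0=6
L[3]='1': occ=0, LF[3]=C('1')+0=1+0=1
L[4]='u': occ=0, LF[4]=C('u')+0=9+0=9
L[5]='d': occ=0, LF[5]=C('d')+0=4+0=4
L[6]='l': occ=0, LF[6]=C('l')+0=7+0=7
L[7]='d': occ=1, LF[7]=C('d')+1=4+1=5
L[8]='$': occ=0, LF[8]=C('$')+0=0+0=0
L[9]='p': occ=0, LF[9]=C('p')+0=8+0=8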